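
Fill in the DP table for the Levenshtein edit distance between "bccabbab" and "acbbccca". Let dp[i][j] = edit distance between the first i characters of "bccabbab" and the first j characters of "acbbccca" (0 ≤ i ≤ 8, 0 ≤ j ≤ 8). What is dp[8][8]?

7

   ''  a  c  b  b  c  c  c  a
''  0  1  2  3  4  5  6  7  8
 b  1  1  2  2  3  4  5  6  7
 c  2  2  1  2  3  3  4  5  6
 c  3  3  2  2  3  3  3  4  5
 a  4  3  3  3  3  4  4  4  4
 b  5  4  4  3  3  4  5  5  5
 b  6  5  5  4  3  4  5  6  6
 a  7  6  6  5  4  4  5  6  6
 b  8  7  7  6  5  5  5  6  7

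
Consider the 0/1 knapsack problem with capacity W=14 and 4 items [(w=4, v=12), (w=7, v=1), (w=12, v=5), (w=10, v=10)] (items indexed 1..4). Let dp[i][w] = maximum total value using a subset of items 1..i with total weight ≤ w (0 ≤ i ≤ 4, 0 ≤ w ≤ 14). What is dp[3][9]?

i\w   0   1   2   3   4   5   6   7   8   9  10  11  12  13  14
  0   0   0   0   0   0   0   0   0   0   0   0   0   0   0   0
  1   0   0   0   0  12  12  12  12  12  12  12  12  12  12  12
  2   0   0   0   0  12  12  12  12  12  12  12  13  13  13  13
  3   0   0   0   0  12  12  12  12  12  12  12  13  13  13  13
  4   0   0   0   0  12  12  12  12  12  12  12  13  13  13  22

12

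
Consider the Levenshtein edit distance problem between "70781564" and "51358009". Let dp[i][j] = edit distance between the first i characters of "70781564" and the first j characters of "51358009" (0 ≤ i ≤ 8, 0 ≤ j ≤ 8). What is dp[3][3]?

3

   ''  5  1  3  5  8  0  0  9
''  0  1  2  3  4  5  6  7  8
 7  1  1  2  3  4  5  6  7  8
 0  2  2  2  3  4  5  5  6  7
 7  3  3  3  3  4  5  6  6  7
 8  4  4  4  4  4  4  5  6  7
 1  5  5  4  5  5  5  5  6  7
 5  6  5  5  5  5  6  6  6  7
 6  7  6  6  6  6  6  7  7  7
 4  8  7  7  7  7  7  7  8  8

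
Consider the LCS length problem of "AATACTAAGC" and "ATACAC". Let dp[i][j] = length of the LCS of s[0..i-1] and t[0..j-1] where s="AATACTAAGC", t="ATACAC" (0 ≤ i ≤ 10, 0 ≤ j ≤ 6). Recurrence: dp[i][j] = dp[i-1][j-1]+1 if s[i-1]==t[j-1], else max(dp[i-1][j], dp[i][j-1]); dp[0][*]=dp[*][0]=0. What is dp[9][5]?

   ''  A  T  A  C  A  C
''  0  0  0  0  0  0  0
 A  0  1  1  1  1  1  1
 A  0  1  1  2  2  2  2
 T  0  1  2  2  2  2  2
 A  0  1  2  3  3  3  3
 C  0  1  2  3  4  4  4
 T  0  1  2  3  4  4  4
 A  0  1  2  3  4  5  5
 A  0  1  2  3  4  5  5
 G  0  1  2  3  4  5  5
 C  0  1  2  3  4  5  6

5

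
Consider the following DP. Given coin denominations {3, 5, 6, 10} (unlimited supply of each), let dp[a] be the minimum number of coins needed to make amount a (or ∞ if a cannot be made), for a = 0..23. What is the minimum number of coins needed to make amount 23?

 a  0  1  2  3  4  5  6  7  8  9 10 11 12 13 14 15 16 17 18 19 20 21 22 23
dp  0  -  -  1  -  1  1  -  2  2  1  2  2  2  3  2  2  3  3  3  2  3  3  3
(- denotes ∞ / unreachable)

3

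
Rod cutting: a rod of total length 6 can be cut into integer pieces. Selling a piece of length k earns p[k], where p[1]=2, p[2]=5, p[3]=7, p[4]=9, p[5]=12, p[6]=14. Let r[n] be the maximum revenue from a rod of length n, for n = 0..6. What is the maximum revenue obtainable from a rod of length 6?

   n    0    1    2    3    4    5    6
r[n]    0    2    5    7   10   12   15

15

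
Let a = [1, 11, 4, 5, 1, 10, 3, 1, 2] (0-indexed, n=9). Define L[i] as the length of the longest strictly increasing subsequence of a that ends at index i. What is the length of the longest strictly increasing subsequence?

   i    0    1    2    3    4    5    6    7    8
a[i]    1   11    4    5    1   10    3    1    2
L[i]    1    2    2    3    1    4    2    1    2

4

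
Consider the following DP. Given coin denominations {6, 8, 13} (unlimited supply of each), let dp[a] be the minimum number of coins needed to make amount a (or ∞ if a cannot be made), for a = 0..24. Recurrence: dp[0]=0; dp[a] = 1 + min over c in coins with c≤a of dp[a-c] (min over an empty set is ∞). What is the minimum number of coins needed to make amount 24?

 a  0  1  2  3  4  5  6  7  8  9 10 11 12 13 14 15 16 17 18 19 20 21 22 23 24
dp  0  -  -  -  -  -  1  -  1  -  -  -  2  1  2  -  2  -  3  2  3  2  3  -  3
(- denotes ∞ / unreachable)

3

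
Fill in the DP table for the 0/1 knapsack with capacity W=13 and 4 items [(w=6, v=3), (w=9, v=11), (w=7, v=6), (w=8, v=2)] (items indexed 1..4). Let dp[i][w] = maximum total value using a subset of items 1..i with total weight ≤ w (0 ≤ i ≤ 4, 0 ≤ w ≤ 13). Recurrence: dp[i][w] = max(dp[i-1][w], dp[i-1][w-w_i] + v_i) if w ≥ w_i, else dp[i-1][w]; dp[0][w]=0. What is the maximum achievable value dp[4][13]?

i\w   0   1   2   3   4   5   6   7   8   9  10  11  12  13
  0   0   0   0   0   0   0   0   0   0   0   0   0   0   0
  1   0   0   0   0   0   0   3   3   3   3   3   3   3   3
  2   0   0   0   0   0   0   3   3   3  11  11  11  11  11
  3   0   0   0   0   0   0   3   6   6  11  11  11  11  11
  4   0   0   0   0   0   0   3   6   6  11  11  11  11  11

11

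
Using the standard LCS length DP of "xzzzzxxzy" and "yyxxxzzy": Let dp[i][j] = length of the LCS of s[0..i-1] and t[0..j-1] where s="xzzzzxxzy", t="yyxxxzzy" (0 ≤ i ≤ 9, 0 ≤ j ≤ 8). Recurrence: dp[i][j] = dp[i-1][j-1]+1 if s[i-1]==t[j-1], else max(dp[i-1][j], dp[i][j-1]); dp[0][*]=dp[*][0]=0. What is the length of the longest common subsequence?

   ''  y  y  x  x  x  z  z  y
''  0  0  0  0  0  0  0  0  0
 x  0  0  0  1  1  1  1  1  1
 z  0  0  0  1  1  1  2  2  2
 z  0  0  0  1  1  1  2  3  3
 z  0  0  0  1  1  1  2  3  3
 z  0  0  0  1  1  1  2  3  3
 x  0  0  0  1  2  2  2  3  3
 x  0  0  0  1  2  3  3  3  3
 z  0  0  0  1  2  3  4  4  4
 y  0  1  1  1  2  3  4  4  5

5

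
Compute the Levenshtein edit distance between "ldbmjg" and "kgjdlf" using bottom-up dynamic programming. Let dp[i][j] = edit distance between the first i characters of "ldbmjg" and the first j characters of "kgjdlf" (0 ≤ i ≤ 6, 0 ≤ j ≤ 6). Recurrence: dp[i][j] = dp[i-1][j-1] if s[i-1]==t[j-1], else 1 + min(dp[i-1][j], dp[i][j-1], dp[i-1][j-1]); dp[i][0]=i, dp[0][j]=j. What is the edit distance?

6

   ''  k  g  j  d  l  f
''  0  1  2  3  4  5  6
 l  1  1  2  3  4  4  5
 d  2  2  2  3  3  4  5
 b  3  3  3  3  4  4  5
 m  4  4  4  4  4  5  5
 j  5  5  5  4  5  5  6
 g  6  6  5  5  5  6  6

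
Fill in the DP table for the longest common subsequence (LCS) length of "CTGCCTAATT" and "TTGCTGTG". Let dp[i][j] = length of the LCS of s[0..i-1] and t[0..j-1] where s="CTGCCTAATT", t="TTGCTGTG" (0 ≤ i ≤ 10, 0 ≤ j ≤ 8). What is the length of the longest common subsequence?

   ''  T  T  G  C  T  G  T  G
''  0  0  0  0  0  0  0  0  0
 C  0  0  0  0  1  1  1  1  1
 T  0  1  1  1  1  2  2  2  2
 G  0  1  1  2  2  2  3  3  3
 C  0  1  1  2  3  3  3  3  3
 C  0  1  1  2  3  3  3  3  3
 T  0  1  2  2  3  4  4  4  4
 A  0  1  2  2  3  4  4  4  4
 A  0  1  2  2  3  4  4  4  4
 T  0  1  2  2  3  4  4  5  5
 T  0  1  2  2  3  4  4  5  5

5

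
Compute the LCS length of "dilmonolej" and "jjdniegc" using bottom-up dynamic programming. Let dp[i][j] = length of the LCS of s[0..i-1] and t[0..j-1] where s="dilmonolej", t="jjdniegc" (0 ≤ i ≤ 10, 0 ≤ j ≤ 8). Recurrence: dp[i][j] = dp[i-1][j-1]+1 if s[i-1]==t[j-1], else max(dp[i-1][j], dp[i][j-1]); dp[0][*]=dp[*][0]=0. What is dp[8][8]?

2

   ''  j  j  d  n  i  e  g  c
''  0  0  0  0  0  0  0  0  0
 d  0  0  0  1  1  1  1  1  1
 i  0  0  0  1  1  2  2  2  2
 l  0  0  0  1  1  2  2  2  2
 m  0  0  0  1  1  2  2  2  2
 o  0  0  0  1  1  2  2  2  2
 n  0  0  0  1  2  2  2  2  2
 o  0  0  0  1  2  2  2  2  2
 l  0  0  0  1  2  2  2  2  2
 e  0  0  0  1  2  2  3  3  3
 j  0  1  1  1  2  2  3  3  3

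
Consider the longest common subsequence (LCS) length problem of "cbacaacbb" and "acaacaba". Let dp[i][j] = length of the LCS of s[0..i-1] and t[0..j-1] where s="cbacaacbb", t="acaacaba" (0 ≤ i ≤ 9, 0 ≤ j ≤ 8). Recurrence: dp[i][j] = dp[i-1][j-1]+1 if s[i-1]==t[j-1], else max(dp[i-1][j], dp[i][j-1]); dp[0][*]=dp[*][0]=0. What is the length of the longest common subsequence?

   ''  a  c  a  a  c  a  b  a
''  0  0  0  0  0  0  0  0  0
 c  0  0  1  1  1  1  1  1  1
 b  0  0  1  1  1  1  1  2  2
 a  0  1  1  2  2  2  2  2  3
 c  0  1  2  2  2  3  3  3  3
 a  0  1  2  3  3  3  4  4  4
 a  0  1  2  3  4  4  4  4  5
 c  0  1  2  3  4  5  5  5  5
 b  0  1  2  3  4  5  5  6  6
 b  0  1  2  3  4  5  5  6  6

6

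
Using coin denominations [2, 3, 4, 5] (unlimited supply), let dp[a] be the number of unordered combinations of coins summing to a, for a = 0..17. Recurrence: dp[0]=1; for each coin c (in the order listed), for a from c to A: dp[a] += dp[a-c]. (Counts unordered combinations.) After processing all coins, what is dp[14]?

after  coin     0     1     2     3     4     5     6     7     8     9    10    11    12    13    14    15    16    17
          2     1     0     1     0     1     0     1     0     1     0     1     0     1     0     1     0     1     0
          3     1     0     1     1     1     1     2     1     2     2     2     2     3     2     3     3     3     3
          4     1     0     1     1     2     1     3     2     4     3     5     4     7     5     8     7    10     8
          5     1     0     1     1     2     2     3     3     5     5     7     7    10    10    13    14    17    18

13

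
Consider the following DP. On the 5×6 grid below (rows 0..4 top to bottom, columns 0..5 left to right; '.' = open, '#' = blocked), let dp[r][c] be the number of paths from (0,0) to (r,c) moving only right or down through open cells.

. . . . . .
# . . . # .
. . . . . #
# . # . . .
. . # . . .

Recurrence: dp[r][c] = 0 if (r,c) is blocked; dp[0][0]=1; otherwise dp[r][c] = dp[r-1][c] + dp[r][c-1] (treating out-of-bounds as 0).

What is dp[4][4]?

r\c   0   1   2   3   4   5
  0   1   1   1   1   1   1
  1   0   1   2   3   0   1
  2   0   1   3   6   6   0
  3   0   1   0   6  12  12
  4   0   1   0   6  18  30

18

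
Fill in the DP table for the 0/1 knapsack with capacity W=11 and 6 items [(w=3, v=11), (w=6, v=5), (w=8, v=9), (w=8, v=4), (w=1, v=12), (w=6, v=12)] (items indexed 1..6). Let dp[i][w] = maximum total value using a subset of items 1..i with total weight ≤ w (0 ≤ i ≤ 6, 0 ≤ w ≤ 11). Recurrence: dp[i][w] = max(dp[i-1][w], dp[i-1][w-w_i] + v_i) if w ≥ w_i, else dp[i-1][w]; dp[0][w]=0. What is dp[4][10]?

i\w   0   1   2   3   4   5   6   7   8   9  10  11
  0   0   0   0   0   0   0   0   0   0   0   0   0
  1   0   0   0  11  11  11  11  11  11  11  11  11
  2   0   0   0  11  11  11  11  11  11  16  16  16
  3   0   0   0  11  11  11  11  11  11  16  16  20
  4   0   0   0  11  11  11  11  11  11  16  16  20
  5   0  12  12  12  23  23  23  23  23  23  28  28
  6   0  12  12  12  23  23  23  24  24  24  35  35

16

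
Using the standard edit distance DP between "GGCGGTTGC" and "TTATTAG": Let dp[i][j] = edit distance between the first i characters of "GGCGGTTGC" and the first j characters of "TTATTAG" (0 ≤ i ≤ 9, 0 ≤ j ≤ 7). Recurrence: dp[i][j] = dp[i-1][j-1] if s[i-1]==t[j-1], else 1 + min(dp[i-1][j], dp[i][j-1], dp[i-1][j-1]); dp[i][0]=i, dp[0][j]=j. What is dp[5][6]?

   ''  T  T  A  T  T  A  G
''  0  1  2  3  4  5  6  7
 G  1  1  2  3  4  5  6  6
 G  2  2  2  3  4  5  6  6
 C  3  3  3  3  4  5  6  7
 G  4  4  4  4  4  5  6  6
 G  5  5  5  5  5  5  6  6
 T  6  5  5  6  5  5  6  7
 T  7  6  5  6  6  5  6  7
 G  8  7  6  6  7  6  6  6
 C  9  8  7  7  7  7  7  7

6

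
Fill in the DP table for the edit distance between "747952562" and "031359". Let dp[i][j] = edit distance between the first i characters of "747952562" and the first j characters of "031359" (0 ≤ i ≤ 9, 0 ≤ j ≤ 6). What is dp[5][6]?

   ''  0  3  1  3  5  9
''  0  1  2  3  4  5  6
 7  1  1  2  3  4  5  6
 4  2  2  2  3  4  5  6
 7  3  3  3  3  4  5  6
 9  4  4  4  4  4  5  5
 5  5  5  5  5  5  4  5
 2  6  6  6  6  6  5  5
 5  7  7  7  7  7  6  6
 6  8  8  8  8  8  7  7
 2  9  9  9  9  9  8  8

5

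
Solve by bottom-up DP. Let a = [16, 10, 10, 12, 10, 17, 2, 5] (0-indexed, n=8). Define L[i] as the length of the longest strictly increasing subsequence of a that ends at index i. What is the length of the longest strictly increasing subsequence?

   i    0    1    2    3    4    5    6    7
a[i]   16   10   10   12   10   17    2    5
L[i]    1    1    1    2    1    3    1    2

3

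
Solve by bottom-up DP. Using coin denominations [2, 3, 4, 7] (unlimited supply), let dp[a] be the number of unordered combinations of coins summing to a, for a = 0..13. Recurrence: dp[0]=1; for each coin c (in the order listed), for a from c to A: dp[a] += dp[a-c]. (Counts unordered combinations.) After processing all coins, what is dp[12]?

after  coin     0     1     2     3     4     5     6     7     8     9    10    11    12    13
          2     1     0     1     0     1     0     1     0     1     0     1     0     1     0
          3     1     0     1     1     1     1     2     1     2     2     2     2     3     2
          4     1     0     1     1     2     1     3     2     4     3     5     4     7     5
          7     1     0     1     1     2     1     3     3     4     4     6     6     8     8

8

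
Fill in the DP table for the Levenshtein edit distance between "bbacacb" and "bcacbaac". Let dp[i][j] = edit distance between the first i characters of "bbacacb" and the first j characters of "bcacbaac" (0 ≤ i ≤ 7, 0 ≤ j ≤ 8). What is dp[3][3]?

   ''  b  c  a  c  b  a  a  c
''  0  1  2  3  4  5  6  7  8
 b  1  0  1  2  3  4  5  6  7
 b  2  1  1  2  3  3  4  5  6
 a  3  2  2  1  2  3  3  4  5
 c  4  3  2  2  1  2  3  4  4
 a  5  4  3  2  2  2  2  3  4
 c  6  5  4  3  2  3  3  3  3
 b  7  6  5  4  3  2  3  4  4

1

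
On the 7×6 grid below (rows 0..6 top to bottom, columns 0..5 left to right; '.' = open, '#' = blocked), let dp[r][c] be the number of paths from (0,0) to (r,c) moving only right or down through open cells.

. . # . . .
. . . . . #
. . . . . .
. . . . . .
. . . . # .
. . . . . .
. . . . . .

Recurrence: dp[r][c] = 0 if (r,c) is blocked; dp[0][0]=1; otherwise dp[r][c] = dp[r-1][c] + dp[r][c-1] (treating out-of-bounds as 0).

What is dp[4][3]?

30

r\c   0   1   2   3   4   5
  0   1   1   0   0   0   0
  1   1   2   2   2   2   0
  2   1   3   5   7   9   9
  3   1   4   9  16  25  34
  4   1   5  14  30   0  34
  5   1   6  20  50  50  84
  6   1   7  27  77 127 211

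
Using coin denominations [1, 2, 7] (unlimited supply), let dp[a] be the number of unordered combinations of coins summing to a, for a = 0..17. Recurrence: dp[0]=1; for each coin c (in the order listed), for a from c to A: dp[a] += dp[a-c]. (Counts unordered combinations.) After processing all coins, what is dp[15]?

14

after  coin     0     1     2     3     4     5     6     7     8     9    10    11    12    13    14    15    16    17
          1     1     1     1     1     1     1     1     1     1     1     1     1     1     1     1     1     1     1
          2     1     1     2     2     3     3     4     4     5     5     6     6     7     7     8     8     9     9
          7     1     1     2     2     3     3     4     5     6     7     8     9    10    11    13    14    16    17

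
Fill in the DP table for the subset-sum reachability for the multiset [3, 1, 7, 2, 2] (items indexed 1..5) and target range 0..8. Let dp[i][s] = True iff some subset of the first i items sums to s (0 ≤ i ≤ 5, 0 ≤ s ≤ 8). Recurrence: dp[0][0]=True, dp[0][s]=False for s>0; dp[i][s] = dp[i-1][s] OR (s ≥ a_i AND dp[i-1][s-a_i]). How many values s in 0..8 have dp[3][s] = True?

i\s   0   1   2   3   4   5   6   7   8
  0   T   F   F   F   F   F   F   F   F
  1   T   F   F   T   F   F   F   F   F
  2   T   T   F   T   T   F   F   F   F
  3   T   T   F   T   T   F   F   T   T
  4   T   T   T   T   T   T   T   T   T
  5   T   T   T   T   T   T   T   T   T

6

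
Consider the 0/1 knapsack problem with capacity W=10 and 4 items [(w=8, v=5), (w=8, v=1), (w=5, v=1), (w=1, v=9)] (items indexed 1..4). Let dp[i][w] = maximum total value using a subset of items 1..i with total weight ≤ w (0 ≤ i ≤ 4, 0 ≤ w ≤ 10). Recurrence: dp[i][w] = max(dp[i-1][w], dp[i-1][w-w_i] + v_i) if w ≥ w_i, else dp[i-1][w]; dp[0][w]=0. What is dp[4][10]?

i\w   0   1   2   3   4   5   6   7   8   9  10
  0   0   0   0   0   0   0   0   0   0   0   0
  1   0   0   0   0   0   0   0   0   5   5   5
  2   0   0   0   0   0   0   0   0   5   5   5
  3   0   0   0   0   0   1   1   1   5   5   5
  4   0   9   9   9   9   9  10  10  10  14  14

14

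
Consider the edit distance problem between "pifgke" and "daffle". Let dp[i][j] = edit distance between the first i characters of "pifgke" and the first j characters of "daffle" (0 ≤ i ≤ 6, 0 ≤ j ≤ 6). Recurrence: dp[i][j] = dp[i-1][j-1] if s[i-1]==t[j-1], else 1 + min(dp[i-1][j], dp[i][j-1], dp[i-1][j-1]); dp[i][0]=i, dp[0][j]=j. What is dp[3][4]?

   ''  d  a  f  f  l  e
''  0  1  2  3  4  5  6
 p  1  1  2  3  4  5  6
 i  2  2  2  3  4  5  6
 f  3  3  3  2  3  4  5
 g  4  4  4  3  3  4  5
 k  5  5  5  4  4  4  5
 e  6  6  6  5  5  5  4

3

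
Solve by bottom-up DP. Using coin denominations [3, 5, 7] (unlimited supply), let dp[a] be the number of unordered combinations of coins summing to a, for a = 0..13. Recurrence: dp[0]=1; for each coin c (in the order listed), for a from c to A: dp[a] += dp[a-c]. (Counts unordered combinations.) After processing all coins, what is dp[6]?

after  coin     0     1     2     3     4     5     6     7     8     9    10    11    12    13
          3     1     0     0     1     0     0     1     0     0     1     0     0     1     0
          5     1     0     0     1     0     1     1     0     1     1     1     1     1     1
          7     1     0     0     1     0     1     1     1     1     1     2     1     2     2

1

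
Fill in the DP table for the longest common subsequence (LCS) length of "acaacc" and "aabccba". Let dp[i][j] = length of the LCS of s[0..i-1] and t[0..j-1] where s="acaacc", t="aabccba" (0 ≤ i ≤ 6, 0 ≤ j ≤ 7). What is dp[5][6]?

3

   ''  a  a  b  c  c  b  a
''  0  0  0  0  0  0  0  0
 a  0  1  1  1  1  1  1  1
 c  0  1  1  1  2  2  2  2
 a  0  1  2  2  2  2  2  3
 a  0  1  2  2  2  2  2  3
 c  0  1  2  2  3  3  3  3
 c  0  1  2  2  3  4  4  4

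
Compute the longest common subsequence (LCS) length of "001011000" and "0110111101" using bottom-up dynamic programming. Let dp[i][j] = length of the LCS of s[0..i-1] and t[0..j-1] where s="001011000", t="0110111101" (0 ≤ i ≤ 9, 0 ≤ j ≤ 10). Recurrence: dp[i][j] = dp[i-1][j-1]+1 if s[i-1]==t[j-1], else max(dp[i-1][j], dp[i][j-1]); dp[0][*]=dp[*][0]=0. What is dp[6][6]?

5

   ''  0  1  1  0  1  1  1  1  0  1
''  0  0  0  0  0  0  0  0  0  0  0
 0  0  1  1  1  1  1  1  1  1  1  1
 0  0  1  1  1  2  2  2  2  2  2  2
 1  0  1  2  2  2  3  3  3  3  3  3
 0  0  1  2  2  3  3  3  3  3  4  4
 1  0  1  2  3  3  4  4  4  4  4  5
 1  0  1  2  3  3  4  5  5  5  5  5
 0  0  1  2  3  4  4  5  5  5  6  6
 0  0  1  2  3  4  4  5  5  5  6  6
 0  0  1  2  3  4  4  5  5  5  6  6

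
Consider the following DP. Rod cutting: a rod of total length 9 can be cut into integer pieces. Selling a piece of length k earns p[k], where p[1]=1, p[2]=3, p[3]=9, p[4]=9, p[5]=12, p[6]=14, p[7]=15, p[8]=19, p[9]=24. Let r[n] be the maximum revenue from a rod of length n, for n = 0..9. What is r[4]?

10

   n    0    1    2    3    4    5    6    7    8    9
r[n]    0    1    3    9   10   12   18   19   21   27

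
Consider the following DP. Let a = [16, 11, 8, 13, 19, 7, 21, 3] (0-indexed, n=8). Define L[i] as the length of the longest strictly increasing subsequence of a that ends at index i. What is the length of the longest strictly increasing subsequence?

   i    0    1    2    3    4    5    6    7
a[i]   16   11    8   13   19    7   21    3
L[i]    1    1    1    2    3    1    4    1

4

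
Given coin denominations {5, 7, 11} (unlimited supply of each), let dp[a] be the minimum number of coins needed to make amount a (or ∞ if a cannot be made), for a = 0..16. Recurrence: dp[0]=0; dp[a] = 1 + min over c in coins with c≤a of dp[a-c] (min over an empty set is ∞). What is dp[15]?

 a  0  1  2  3  4  5  6  7  8  9 10 11 12 13 14 15 16
dp  0  -  -  -  -  1  -  1  -  -  2  1  2  -  2  3  2
(- denotes ∞ / unreachable)

3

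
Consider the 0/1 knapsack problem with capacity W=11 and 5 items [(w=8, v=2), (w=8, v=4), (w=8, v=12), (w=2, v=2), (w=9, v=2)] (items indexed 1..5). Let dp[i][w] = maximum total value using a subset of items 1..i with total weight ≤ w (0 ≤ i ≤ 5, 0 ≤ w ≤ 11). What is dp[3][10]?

12

i\w   0   1   2   3   4   5   6   7   8   9  10  11
  0   0   0   0   0   0   0   0   0   0   0   0   0
  1   0   0   0   0   0   0   0   0   2   2   2   2
  2   0   0   0   0   0   0   0   0   4   4   4   4
  3   0   0   0   0   0   0   0   0  12  12  12  12
  4   0   0   2   2   2   2   2   2  12  12  14  14
  5   0   0   2   2   2   2   2   2  12  12  14  14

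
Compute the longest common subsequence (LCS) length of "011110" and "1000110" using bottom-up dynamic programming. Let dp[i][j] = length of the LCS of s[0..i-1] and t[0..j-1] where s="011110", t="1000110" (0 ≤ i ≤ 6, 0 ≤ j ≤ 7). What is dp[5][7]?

3

   ''  1  0  0  0  1  1  0
''  0  0  0  0  0  0  0  0
 0  0  0  1  1  1  1  1  1
 1  0  1  1  1  1  2  2  2
 1  0  1  1  1  1  2  3  3
 1  0  1  1  1  1  2  3  3
 1  0  1  1  1  1  2  3  3
 0  0  1  2  2  2  2  3  4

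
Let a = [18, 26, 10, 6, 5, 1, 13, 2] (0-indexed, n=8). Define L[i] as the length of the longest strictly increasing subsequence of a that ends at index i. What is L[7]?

   i    0    1    2    3    4    5    6    7
a[i]   18   26   10    6    5    1   13    2
L[i]    1    2    1    1    1    1    2    2

2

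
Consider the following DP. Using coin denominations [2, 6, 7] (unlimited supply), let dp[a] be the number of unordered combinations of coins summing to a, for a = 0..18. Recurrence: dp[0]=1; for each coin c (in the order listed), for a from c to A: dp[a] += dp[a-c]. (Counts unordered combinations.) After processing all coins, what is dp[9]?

1

after  coin     0     1     2     3     4     5     6     7     8     9    10    11    12    13    14    15    16    17    18
          2     1     0     1     0     1     0     1     0     1     0     1     0     1     0     1     0     1     0     1
          6     1     0     1     0     1     0     2     0     2     0     2     0     3     0     3     0     3     0     4
          7     1     0     1     0     1     0     2     1     2     1     2     1     3     2     4     2     4     2     5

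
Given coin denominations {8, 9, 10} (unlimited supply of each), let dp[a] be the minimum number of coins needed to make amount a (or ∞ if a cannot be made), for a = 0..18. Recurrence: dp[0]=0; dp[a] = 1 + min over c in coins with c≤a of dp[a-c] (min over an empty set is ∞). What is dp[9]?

 a  0  1  2  3  4  5  6  7  8  9 10 11 12 13 14 15 16 17 18
dp  0  -  -  -  -  -  -  -  1  1  1  -  -  -  -  -  2  2  2
(- denotes ∞ / unreachable)

1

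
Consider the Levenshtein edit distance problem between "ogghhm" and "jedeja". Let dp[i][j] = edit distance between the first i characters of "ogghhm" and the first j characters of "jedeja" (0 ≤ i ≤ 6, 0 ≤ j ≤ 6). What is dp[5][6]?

   ''  j  e  d  e  j  a
''  0  1  2  3  4  5  6
 o  1  1  2  3  4  5  6
 g  2  2  2  3  4  5  6
 g  3  3  3  3  4  5  6
 h  4  4  4  4  4  5  6
 h  5  5  5  5  5  5  6
 m  6  6  6  6  6  6  6

6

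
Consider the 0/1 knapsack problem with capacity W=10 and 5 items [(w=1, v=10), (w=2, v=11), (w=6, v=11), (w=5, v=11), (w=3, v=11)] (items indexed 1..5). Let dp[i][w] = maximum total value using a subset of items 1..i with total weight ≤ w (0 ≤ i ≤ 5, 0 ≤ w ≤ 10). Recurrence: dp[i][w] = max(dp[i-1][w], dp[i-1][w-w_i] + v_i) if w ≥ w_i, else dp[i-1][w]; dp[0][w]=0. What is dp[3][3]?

21

i\w   0   1   2   3   4   5   6   7   8   9  10
  0   0   0   0   0   0   0   0   0   0   0   0
  1   0  10  10  10  10  10  10  10  10  10  10
  2   0  10  11  21  21  21  21  21  21  21  21
  3   0  10  11  21  21  21  21  21  22  32  32
  4   0  10  11  21  21  21  21  22  32  32  32
  5   0  10  11  21  21  22  32  32  32  32  33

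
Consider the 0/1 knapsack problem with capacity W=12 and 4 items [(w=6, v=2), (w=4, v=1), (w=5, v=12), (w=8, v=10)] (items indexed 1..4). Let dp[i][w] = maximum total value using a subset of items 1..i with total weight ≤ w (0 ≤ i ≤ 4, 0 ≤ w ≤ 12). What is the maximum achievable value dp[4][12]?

i\w   0   1   2   3   4   5   6   7   8   9  10  11  12
  0   0   0   0   0   0   0   0   0   0   0   0   0   0
  1   0   0   0   0   0   0   2   2   2   2   2   2   2
  2   0   0   0   0   1   1   2   2   2   2   3   3   3
  3   0   0   0   0   1  12  12  12  12  13  13  14  14
  4   0   0   0   0   1  12  12  12  12  13  13  14  14

14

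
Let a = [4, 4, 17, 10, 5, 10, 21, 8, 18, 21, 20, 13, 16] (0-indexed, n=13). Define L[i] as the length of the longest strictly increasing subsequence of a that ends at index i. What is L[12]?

5

   i    0    1    2    3    4    5    6    7    8    9   10   11   12
a[i]    4    4   17   10    5   10   21    8   18   21   20   13   16
L[i]    1    1    2    2    2    3    4    3    4    5    5    4    5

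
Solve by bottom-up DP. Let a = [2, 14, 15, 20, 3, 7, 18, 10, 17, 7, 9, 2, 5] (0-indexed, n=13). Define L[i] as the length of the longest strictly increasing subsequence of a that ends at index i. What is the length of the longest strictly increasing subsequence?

   i    0    1    2    3    4    5    6    7    8    9   10   11   12
a[i]    2   14   15   20    3    7   18   10   17    7    9    2    5
L[i]    1    2    3    4    2    3    4    4    5    3    4    1    3

5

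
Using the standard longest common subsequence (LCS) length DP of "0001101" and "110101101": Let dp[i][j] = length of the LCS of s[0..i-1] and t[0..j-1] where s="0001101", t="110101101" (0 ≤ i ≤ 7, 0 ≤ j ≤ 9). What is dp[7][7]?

   ''  1  1  0  1  0  1  1  0  1
''  0  0  0  0  0  0  0  0  0  0
 0  0  0  0  1  1  1  1  1  1  1
 0  0  0  0  1  1  2  2  2  2  2
 0  0  0  0  1  1  2  2  2  3  3
 1  0  1  1  1  2  2  3  3  3  4
 1  0  1  2  2  2  2  3  4  4  4
 0  0  1  2  3  3  3  3  4  5  5
 1  0  1  2  3  4  4  4  4  5  6

4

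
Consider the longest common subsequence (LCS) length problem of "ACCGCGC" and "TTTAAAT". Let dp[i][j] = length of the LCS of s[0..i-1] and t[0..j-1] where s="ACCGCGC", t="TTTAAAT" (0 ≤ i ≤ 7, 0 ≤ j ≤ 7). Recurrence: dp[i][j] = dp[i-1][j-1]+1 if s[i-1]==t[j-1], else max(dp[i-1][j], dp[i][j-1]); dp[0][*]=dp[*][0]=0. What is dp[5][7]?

   ''  T  T  T  A  A  A  T
''  0  0  0  0  0  0  0  0
 A  0  0  0  0  1  1  1  1
 C  0  0  0  0  1  1  1  1
 C  0  0  0  0  1  1  1  1
 G  0  0  0  0  1  1  1  1
 C  0  0  0  0  1  1  1  1
 G  0  0  0  0  1  1  1  1
 C  0  0  0  0  1  1  1  1

1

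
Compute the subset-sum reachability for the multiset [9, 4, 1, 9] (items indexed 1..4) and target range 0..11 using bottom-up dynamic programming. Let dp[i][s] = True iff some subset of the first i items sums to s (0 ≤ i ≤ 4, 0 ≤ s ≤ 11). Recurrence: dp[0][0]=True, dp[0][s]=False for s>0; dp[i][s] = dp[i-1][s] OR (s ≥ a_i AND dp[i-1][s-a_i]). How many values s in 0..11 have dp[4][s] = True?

i\s   0   1   2   3   4   5   6   7   8   9  10  11
  0   T   F   F   F   F   F   F   F   F   F   F   F
  1   T   F   F   F   F   F   F   F   F   T   F   F
  2   T   F   F   F   T   F   F   F   F   T   F   F
  3   T   T   F   F   T   T   F   F   F   T   T   F
  4   T   T   F   F   T   T   F   F   F   T   T   F

6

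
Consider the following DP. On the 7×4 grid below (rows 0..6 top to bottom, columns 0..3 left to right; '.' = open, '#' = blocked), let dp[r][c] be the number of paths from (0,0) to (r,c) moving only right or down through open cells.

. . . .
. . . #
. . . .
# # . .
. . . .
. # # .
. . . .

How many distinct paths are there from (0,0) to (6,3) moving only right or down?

r\c   0   1   2   3
  0   1   1   1   1
  1   1   2   3   0
  2   1   3   6   6
  3   0   0   6  12
  4   0   0   6  18
  5   0   0   0  18
  6   0   0   0  18

18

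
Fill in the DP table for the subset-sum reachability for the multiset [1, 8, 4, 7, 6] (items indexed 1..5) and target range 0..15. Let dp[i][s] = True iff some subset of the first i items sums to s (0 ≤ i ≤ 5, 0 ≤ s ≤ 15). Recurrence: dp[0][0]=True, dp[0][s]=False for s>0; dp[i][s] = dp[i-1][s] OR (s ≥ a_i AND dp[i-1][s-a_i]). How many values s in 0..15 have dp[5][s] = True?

i\s   0   1   2   3   4   5   6   7   8   9  10  11  12  13  14  15
  0   T   F   F   F   F   F   F   F   F   F   F   F   F   F   F   F
  1   T   T   F   F   F   F   F   F   F   F   F   F   F   F   F   F
  2   T   T   F   F   F   F   F   F   T   T   F   F   F   F   F   F
  3   T   T   F   F   T   T   F   F   T   T   F   F   T   T   F   F
  4   T   T   F   F   T   T   F   T   T   T   F   T   T   T   F   T
  5   T   T   F   F   T   T   T   T   T   T   T   T   T   T   T   T

14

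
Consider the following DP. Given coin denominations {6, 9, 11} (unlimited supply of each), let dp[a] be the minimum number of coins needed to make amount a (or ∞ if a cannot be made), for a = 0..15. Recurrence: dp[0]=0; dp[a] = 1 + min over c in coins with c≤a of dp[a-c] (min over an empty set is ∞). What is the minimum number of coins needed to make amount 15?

2

 a  0  1  2  3  4  5  6  7  8  9 10 11 12 13 14 15
dp  0  -  -  -  -  -  1  -  -  1  -  1  2  -  -  2
(- denotes ∞ / unreachable)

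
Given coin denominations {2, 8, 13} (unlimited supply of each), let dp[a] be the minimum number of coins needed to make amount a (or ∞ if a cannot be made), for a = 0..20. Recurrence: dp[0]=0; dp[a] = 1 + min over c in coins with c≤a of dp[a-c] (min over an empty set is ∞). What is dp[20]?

 a  0  1  2  3  4  5  6  7  8  9 10 11 12 13 14 15 16 17 18 19 20
dp  0  -  1  -  2  -  3  -  1  -  2  -  3  1  4  2  2  3  3  4  4
(- denotes ∞ / unreachable)

4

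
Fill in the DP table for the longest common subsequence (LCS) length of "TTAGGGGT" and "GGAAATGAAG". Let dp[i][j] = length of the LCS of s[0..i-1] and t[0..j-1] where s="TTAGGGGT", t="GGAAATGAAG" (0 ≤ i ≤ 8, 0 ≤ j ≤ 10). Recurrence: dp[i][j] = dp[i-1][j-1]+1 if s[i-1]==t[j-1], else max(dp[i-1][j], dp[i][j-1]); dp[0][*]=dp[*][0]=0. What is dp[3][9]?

   ''  G  G  A  A  A  T  G  A  A  G
''  0  0  0  0  0  0  0  0  0  0  0
 T  0  0  0  0  0  0  1  1  1  1  1
 T  0  0  0  0  0  0  1  1  1  1  1
 A  0  0  0  1  1  1  1  1  2  2  2
 G  0  1  1  1  1  1  1  2  2  2  3
 G  0  1  2  2  2  2  2  2  2  2  3
 G  0  1  2  2  2  2  2  3  3  3  3
 G  0  1  2  2  2  2  2  3  3  3  4
 T  0  1  2  2  2  2  3  3  3  3  4

2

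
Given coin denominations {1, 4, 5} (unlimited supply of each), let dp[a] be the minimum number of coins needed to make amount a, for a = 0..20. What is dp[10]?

2

 a  0  1  2  3  4  5  6  7  8  9 10 11 12 13 14 15 16 17 18 19 20
dp  0  1  2  3  1  1  2  3  2  2  2  3  3  3  3  3  4  4  4  4  4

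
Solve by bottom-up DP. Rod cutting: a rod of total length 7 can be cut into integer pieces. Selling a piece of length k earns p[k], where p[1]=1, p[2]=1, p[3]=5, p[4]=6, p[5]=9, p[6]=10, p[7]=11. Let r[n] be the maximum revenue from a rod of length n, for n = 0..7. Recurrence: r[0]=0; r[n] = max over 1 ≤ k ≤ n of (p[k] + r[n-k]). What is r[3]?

   n    0    1    2    3    4    5    6    7
r[n]    0    1    2    5    6    9   10   11

5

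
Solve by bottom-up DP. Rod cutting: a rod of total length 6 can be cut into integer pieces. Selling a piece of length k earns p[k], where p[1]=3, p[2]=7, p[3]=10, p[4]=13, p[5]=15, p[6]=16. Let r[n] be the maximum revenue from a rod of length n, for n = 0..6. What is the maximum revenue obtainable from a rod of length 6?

   n    0    1    2    3    4    5    6
r[n]    0    3    7   10   14   17   21

21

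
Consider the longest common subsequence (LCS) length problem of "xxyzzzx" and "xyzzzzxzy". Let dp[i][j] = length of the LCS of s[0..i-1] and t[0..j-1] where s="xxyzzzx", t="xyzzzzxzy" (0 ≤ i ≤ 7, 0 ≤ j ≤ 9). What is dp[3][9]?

3

   ''  x  y  z  z  z  z  x  z  y
''  0  0  0  0  0  0  0  0  0  0
 x  0  1  1  1  1  1  1  1  1  1
 x  0  1  1  1  1  1  1  2  2  2
 y  0  1  2  2  2  2  2  2  2  3
 z  0  1  2  3  3  3  3  3  3  3
 z  0  1  2  3  4  4  4  4  4  4
 z  0  1  2  3  4  5  5  5  5  5
 x  0  1  2  3  4  5  5  6  6  6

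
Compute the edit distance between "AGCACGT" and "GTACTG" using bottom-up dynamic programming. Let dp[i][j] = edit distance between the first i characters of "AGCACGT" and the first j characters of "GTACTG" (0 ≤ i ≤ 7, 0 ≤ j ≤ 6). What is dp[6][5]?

   ''  G  T  A  C  T  G
''  0  1  2  3  4  5  6
 A  1  1  2  2  3  4  5
 G  2  1  2  3  3  4  4
 C  3  2  2  3  3  4  5
 A  4  3  3  2  3  4  5
 C  5  4  4  3  2  3  4
 G  6  5  5  4  3  3  3
 T  7  6  5  5  4  3  4

3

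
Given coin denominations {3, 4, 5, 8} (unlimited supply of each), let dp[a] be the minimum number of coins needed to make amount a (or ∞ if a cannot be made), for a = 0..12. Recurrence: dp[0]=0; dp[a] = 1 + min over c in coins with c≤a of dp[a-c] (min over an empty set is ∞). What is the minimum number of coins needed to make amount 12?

2

 a  0  1  2  3  4  5  6  7  8  9 10 11 12
dp  0  -  -  1  1  1  2  2  1  2  2  2  2
(- denotes ∞ / unreachable)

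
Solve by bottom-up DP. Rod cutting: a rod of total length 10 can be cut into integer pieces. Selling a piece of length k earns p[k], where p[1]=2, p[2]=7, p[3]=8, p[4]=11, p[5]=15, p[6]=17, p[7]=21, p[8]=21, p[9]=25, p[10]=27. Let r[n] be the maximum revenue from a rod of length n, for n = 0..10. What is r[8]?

28

   n    0    1    2    3    4    5    6    7    8    9   10
r[n]    0    2    7    9   14   16   21   23   28   30   35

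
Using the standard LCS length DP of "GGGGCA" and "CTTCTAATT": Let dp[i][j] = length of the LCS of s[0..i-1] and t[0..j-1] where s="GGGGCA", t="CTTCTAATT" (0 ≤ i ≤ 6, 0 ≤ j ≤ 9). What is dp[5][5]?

1

   ''  C  T  T  C  T  A  A  T  T
''  0  0  0  0  0  0  0  0  0  0
 G  0  0  0  0  0  0  0  0  0  0
 G  0  0  0  0  0  0  0  0  0  0
 G  0  0  0  0  0  0  0  0  0  0
 G  0  0  0  0  0  0  0  0  0  0
 C  0  1  1  1  1  1  1  1  1  1
 A  0  1  1  1  1  1  2  2  2  2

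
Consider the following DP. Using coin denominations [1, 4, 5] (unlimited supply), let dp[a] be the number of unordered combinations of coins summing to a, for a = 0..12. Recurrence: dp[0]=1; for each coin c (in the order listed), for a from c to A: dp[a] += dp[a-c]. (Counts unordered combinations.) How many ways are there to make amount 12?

after  coin     0     1     2     3     4     5     6     7     8     9    10    11    12
          1     1     1     1     1     1     1     1     1     1     1     1     1     1
          4     1     1     1     1     2     2     2     2     3     3     3     3     4
          5     1     1     1     1     2     3     3     3     4     5     6     6     7

7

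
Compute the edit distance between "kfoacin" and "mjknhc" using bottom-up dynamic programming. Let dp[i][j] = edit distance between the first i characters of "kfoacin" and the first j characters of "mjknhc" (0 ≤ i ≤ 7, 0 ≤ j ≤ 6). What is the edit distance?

   ''  m  j  k  n  h  c
''  0  1  2  3  4  5  6
 k  1  1  2  2  3  4  5
 f  2  2  2  3  3  4  5
 o  3  3  3  3  4  4  5
 a  4  4  4  4  4  5  5
 c  5  5  5  5  5  5  5
 i  6  6  6  6  6  6  6
 n  7  7  7  7  6  7  7

7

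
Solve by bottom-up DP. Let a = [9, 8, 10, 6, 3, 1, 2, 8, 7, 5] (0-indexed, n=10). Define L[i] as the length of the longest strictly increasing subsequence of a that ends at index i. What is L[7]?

   i    0    1    2    3    4    5    6    7    8    9
a[i]    9    8   10    6    3    1    2    8    7    5
L[i]    1    1    2    1    1    1    2    3    3    3

3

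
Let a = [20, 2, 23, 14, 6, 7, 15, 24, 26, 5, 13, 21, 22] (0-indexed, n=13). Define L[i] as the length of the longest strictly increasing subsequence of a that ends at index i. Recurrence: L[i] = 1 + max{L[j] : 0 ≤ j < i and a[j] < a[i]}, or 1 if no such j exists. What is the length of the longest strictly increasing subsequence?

   i    0    1    2    3    4    5    6    7    8    9   10   11   12
a[i]   20    2   23   14    6    7   15   24   26    5   13   21   22
L[i]    1    1    2    2    2    3    4    5    6    2    4    5    6

6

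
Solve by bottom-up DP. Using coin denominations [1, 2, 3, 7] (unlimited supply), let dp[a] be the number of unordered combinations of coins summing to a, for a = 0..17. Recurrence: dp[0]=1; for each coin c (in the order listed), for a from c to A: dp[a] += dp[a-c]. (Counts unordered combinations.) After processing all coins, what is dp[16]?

44

after  coin     0     1     2     3     4     5     6     7     8     9    10    11    12    13    14    15    16    17
          1     1     1     1     1     1     1     1     1     1     1     1     1     1     1     1     1     1     1
          2     1     1     2     2     3     3     4     4     5     5     6     6     7     7     8     8     9     9
          3     1     1     2     3     4     5     7     8    10    12    14    16    19    21    24    27    30    33
          7     1     1     2     3     4     5     7     9    11    14    17    20    24    28    33    38    44    50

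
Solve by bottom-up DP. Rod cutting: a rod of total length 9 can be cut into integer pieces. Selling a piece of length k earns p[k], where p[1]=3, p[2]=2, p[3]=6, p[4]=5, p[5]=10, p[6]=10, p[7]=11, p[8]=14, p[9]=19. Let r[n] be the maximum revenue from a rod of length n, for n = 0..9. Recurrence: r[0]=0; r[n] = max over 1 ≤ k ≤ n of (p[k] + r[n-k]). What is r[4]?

   n    0    1    2    3    4    5    6    7    8    9
r[n]    0    3    6    9   12   15   18   21   24   27

12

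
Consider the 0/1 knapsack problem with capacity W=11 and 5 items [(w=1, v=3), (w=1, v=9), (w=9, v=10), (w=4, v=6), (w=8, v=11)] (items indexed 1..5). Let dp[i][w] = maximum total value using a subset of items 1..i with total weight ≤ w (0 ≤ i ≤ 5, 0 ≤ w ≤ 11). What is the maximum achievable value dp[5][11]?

23

i\w   0   1   2   3   4   5   6   7   8   9  10  11
  0   0   0   0   0   0   0   0   0   0   0   0   0
  1   0   3   3   3   3   3   3   3   3   3   3   3
  2   0   9  12  12  12  12  12  12  12  12  12  12
  3   0   9  12  12  12  12  12  12  12  12  19  22
  4   0   9  12  12  12  15  18  18  18  18  19  22
  5   0   9  12  12  12  15  18  18  18  20  23  23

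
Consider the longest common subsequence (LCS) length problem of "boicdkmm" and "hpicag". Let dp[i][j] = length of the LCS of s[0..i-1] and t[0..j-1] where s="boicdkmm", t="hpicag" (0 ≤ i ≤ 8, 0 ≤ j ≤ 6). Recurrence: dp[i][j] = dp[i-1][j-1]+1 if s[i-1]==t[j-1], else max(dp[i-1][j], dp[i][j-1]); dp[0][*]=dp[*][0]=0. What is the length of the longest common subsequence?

2

   ''  h  p  i  c  a  g
''  0  0  0  0  0  0  0
 b  0  0  0  0  0  0  0
 o  0  0  0  0  0  0  0
 i  0  0  0  1  1  1  1
 c  0  0  0  1  2  2  2
 d  0  0  0  1  2  2  2
 k  0  0  0  1  2  2  2
 m  0  0  0  1  2  2  2
 m  0  0  0  1  2  2  2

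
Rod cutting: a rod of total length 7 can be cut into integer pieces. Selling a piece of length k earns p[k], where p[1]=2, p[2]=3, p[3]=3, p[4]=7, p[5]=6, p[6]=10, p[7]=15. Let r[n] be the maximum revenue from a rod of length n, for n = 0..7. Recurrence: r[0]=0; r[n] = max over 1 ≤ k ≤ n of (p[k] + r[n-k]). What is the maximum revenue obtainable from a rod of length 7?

15

   n    0    1    2    3    4    5    6    7
r[n]    0    2    4    6    8   10   12   15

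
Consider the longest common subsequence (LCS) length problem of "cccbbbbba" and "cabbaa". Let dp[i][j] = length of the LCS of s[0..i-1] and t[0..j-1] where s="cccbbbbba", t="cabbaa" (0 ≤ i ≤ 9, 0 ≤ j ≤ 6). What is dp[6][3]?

   ''  c  a  b  b  a  a
''  0  0  0  0  0  0  0
 c  0  1  1  1  1  1  1
 c  0  1  1  1  1  1  1
 c  0  1  1  1  1  1  1
 b  0  1  1  2  2  2  2
 b  0  1  1  2  3  3  3
 b  0  1  1  2  3  3  3
 b  0  1  1  2  3  3  3
 b  0  1  1  2  3  3  3
 a  0  1  2  2  3  4  4

2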